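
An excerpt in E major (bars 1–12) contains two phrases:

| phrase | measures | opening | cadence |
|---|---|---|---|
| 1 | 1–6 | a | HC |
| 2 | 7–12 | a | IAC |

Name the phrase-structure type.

Phrase 1 ends with a half cadence (weaker) and phrase 2 with an imperfect authentic cadence (stronger): antecedent + consequent = a period.
The two phrases open with the same material (a / a), so the period is parallel.

parallel period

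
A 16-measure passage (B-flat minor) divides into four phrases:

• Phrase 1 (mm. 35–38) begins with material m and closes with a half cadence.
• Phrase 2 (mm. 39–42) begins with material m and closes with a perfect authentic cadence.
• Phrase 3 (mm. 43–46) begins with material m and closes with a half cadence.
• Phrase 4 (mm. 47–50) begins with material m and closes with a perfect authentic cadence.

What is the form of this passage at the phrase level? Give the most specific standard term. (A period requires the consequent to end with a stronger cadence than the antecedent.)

repeated period

The cadence pattern HC–PAC–HC–PAC is weak–strong twice, and phrases 3–4 restate phrases 1–2: a period heard twice, not a double period (which would end weakly at phrase 2).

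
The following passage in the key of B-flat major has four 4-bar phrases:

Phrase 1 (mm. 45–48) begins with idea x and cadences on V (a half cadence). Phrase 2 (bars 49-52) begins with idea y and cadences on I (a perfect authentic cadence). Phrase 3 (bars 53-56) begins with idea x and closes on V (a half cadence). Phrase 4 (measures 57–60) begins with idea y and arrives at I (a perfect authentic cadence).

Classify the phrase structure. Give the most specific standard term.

repeated period

The cadence pattern HC–PAC–HC–PAC is weak–strong twice, and phrases 3–4 restate phrases 1–2: a period heard twice, not a double period (which would end weakly at phrase 2).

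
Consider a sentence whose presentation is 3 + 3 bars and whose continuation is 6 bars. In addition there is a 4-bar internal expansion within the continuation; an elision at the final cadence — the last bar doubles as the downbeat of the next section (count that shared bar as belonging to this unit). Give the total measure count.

Basic sentence: 3 + 3 + 6 = 12 bars.
12 (basic form) + 4 (internal expansion) = 16.
The elision shares a bar with the next section but does not change this unit's count.

16 measures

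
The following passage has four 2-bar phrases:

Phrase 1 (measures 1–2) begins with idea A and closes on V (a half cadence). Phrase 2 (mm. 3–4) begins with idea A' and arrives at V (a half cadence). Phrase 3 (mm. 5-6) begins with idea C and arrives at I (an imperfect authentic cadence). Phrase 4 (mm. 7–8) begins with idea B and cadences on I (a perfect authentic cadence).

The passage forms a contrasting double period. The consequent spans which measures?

In a double period the four phrases pair into a large antecedent (phrases 1–2, ending half cadence) and a large consequent (phrases 3–4, ending perfect authentic cadence). The consequent spans measures 5–8.

measures 5–8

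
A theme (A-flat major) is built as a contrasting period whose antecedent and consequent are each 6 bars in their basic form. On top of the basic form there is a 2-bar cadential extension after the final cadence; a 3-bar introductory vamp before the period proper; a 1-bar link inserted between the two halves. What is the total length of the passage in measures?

18 measures

Basic contrasting period: 6 + 6 = 12 bars.
12 (basic form) + 2 (cadential extension) + 3 (introduction) + 1 (link) = 18.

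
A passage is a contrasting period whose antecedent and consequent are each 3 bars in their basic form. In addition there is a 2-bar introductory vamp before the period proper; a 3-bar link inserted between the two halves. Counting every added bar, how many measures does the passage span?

Basic contrasting period: 3 + 3 = 6 bars.
6 (basic form) + 2 (introduction) + 3 (link) = 11.

11 measures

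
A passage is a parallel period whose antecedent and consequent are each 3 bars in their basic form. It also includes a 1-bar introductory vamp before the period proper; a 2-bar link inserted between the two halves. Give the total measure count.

9 measures

Basic parallel period: 3 + 3 = 6 bars.
6 (basic form) + 1 (introduction) + 2 (link) = 9.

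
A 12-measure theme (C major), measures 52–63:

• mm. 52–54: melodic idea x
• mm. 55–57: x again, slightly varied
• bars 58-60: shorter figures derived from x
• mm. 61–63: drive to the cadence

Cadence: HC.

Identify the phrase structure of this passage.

sentence

Basic idea (bars 52–54) + its repetition (measures 55–57) form the presentation; fragmentation and cadence (mm. 58–63) form the continuation — the 12-bar whole is a sentence.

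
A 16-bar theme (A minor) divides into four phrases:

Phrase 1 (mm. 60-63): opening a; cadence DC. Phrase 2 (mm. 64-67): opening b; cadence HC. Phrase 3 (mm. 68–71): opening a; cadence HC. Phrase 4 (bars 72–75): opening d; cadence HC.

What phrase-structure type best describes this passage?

phrase group

Phrase 4 ends with a half cadence, no stronger than phrase 2's half cadence, so the four phrases do not form a double period; nor do phrases 3–4 duplicate 1–2, so it is not a repeated period. With no phrase reaching a conclusive cadence, the passage is a phrase group.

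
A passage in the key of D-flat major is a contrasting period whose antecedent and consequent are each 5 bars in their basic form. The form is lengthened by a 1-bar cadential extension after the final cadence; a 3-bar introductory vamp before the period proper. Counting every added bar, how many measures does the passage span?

14 measures

Basic contrasting period: 5 + 5 = 10 bars.
10 (basic form) + 1 (cadential extension) + 3 (introduction) = 14.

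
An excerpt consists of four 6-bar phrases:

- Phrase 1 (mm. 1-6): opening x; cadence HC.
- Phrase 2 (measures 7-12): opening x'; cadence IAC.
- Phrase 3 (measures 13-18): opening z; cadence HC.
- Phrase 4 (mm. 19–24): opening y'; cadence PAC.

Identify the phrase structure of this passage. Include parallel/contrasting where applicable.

contrasting double period

Four phrases in two halves: the first half (mm. 1–12) ends with an imperfect authentic cadence, the second (mm. 13-24) with a perfect authentic cadence — a large antecedent–consequent pair, i.e. a double period.
Phrase 3 begins with different material from phrase 1, making it contrasting.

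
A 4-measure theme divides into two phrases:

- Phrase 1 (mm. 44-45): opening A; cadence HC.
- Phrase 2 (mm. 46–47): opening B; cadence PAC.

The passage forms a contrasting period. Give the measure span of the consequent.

The antecedent is the phrase ending with the weaker cadence (half cadence, phrase 1) and the consequent the one ending more conclusively (perfect authentic cadence, phrase 2); the consequent is bars 46-47.

measures 46–47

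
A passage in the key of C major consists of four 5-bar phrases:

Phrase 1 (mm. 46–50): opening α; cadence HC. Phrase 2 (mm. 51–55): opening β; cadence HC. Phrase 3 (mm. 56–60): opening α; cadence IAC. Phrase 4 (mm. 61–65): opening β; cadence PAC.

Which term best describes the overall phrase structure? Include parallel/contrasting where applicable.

parallel double period

Four phrases in two halves: the first half (mm. 46-55) ends with a half cadence, the second (mm. 56-65) with a perfect authentic cadence — a large antecedent–consequent pair, i.e. a double period.
Phrase 3 begins with the same material as phrase 1, making it parallel.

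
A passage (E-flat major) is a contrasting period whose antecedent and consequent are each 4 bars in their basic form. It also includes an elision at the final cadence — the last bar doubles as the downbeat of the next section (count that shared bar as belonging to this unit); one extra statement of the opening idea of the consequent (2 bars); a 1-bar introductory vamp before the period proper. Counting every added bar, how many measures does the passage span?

11 measures

Basic contrasting period: 4 + 4 = 8 bars.
8 (basic form) + 2 (extra statement) + 1 (introduction) = 11.
The elision shares a bar with the next section but does not change this unit's count.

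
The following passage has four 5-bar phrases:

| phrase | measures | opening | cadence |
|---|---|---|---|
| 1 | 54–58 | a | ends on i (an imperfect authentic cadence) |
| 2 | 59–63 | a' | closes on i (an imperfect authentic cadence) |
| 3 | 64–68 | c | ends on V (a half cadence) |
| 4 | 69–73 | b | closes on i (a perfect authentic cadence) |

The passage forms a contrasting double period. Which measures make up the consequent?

measures 64–73

In a double period the first pair of phrases (ending imperfect authentic cadence) is the large antecedent and the second pair (ending perfect authentic cadence) is the large consequent; the consequent is measures 64–73.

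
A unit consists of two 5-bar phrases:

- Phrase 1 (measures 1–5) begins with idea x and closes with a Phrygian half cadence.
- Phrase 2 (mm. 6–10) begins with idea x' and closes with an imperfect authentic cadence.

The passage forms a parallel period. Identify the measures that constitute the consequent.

measures 6–10

The antecedent is the phrase ending with the weaker cadence (Phrygian half cadence, phrase 1) and the consequent the one ending more conclusively (imperfect authentic cadence, phrase 2); the consequent is measures 6–10.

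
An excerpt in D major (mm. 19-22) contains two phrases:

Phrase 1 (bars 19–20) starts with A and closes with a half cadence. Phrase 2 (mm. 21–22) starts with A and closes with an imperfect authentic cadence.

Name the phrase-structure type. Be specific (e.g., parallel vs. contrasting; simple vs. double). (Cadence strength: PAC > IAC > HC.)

parallel period

Phrase 1 ends with a half cadence (weaker) and phrase 2 with an imperfect authentic cadence (stronger): antecedent + consequent = a period.
The two phrases open with the same material (A / A), so the period is parallel.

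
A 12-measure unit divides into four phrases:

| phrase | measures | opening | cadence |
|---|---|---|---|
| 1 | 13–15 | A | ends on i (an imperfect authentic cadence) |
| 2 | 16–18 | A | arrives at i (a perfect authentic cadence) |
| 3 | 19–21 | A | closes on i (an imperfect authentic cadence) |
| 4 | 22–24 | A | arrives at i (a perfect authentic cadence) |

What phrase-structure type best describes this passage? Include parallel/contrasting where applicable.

repeated period

The cadence pattern IAC–PAC–IAC–PAC is weak–strong twice, and phrases 3–4 restate phrases 1–2: a period heard twice, not a double period (which would end weakly at phrase 2).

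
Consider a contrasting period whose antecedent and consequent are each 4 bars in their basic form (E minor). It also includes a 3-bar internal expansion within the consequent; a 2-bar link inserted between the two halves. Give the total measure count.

Basic contrasting period: 4 + 4 = 8 bars.
8 (basic form) + 3 (internal expansion) + 2 (link) = 13.

13 measures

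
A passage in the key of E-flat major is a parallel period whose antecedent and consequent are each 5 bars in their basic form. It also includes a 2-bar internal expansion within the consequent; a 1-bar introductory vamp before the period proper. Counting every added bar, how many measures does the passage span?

13 measures

Basic parallel period: 5 + 5 = 10 bars.
10 (basic form) + 2 (internal expansion) + 1 (introduction) = 13.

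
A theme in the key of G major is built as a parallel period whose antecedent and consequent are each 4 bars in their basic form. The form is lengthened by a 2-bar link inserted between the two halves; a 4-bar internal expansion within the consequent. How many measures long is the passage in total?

Basic parallel period: 4 + 4 = 8 bars.
8 (basic form) + 2 (link) + 4 (internal expansion) = 14.

14 measures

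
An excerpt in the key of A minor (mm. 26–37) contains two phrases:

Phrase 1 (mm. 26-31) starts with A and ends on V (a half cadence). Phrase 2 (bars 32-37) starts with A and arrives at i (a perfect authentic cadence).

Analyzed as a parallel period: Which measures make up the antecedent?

The antecedent is the phrase ending with the weaker cadence (half cadence, phrase 1) and the consequent the one ending more conclusively (perfect authentic cadence, phrase 2); the antecedent is mm. 26-31.

measures 26–31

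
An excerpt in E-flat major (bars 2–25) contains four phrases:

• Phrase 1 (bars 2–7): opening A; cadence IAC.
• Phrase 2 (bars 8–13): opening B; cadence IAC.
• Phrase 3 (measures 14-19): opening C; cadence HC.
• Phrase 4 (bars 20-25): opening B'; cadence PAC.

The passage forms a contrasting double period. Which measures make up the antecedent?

measures 2–13

In a double period the first pair of phrases (ending imperfect authentic cadence) is the large antecedent and the second pair (ending perfect authentic cadence) is the large consequent; the antecedent is measures 2–13.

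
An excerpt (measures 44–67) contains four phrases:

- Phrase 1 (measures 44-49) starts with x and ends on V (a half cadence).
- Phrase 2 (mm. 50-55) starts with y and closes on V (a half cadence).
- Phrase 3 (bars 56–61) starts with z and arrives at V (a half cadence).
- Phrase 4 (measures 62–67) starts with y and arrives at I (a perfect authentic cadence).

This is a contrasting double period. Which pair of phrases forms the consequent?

phrases 3 and 4

In a double period the first pair of phrases (ending half cadence) is the large antecedent and the second pair (ending perfect authentic cadence) is the large consequent; the consequent is phrases 3 and 4.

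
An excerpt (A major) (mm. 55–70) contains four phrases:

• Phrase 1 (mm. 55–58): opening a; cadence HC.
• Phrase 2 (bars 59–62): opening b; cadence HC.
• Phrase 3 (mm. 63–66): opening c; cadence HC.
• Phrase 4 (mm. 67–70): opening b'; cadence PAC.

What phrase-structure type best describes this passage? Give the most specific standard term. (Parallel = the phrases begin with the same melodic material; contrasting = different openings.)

Four phrases in two halves: the first half (measures 55–62) ends with a half cadence, the second (bars 63–70) with a perfect authentic cadence — a large antecedent–consequent pair, i.e. a double period.
Phrase 3 begins with different material from phrase 1, making it contrasting.

contrasting double period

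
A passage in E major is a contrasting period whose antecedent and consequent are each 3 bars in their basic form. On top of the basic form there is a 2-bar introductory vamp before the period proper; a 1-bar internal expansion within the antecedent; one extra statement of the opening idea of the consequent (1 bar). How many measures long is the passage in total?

Basic contrasting period: 3 + 3 = 6 bars.
6 (basic form) + 2 (introduction) + 1 (internal expansion) + 1 (extra statement) = 10.

10 measures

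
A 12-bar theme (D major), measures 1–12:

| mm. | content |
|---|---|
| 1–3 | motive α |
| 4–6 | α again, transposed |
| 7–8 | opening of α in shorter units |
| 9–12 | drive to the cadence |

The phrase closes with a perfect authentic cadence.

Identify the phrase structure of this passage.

Basic idea (mm. 1-3) + its repetition (mm. 4-6) form the presentation; fragmentation and cadence (measures 7-12) form the continuation — the 12-bar whole is a sentence.

sentence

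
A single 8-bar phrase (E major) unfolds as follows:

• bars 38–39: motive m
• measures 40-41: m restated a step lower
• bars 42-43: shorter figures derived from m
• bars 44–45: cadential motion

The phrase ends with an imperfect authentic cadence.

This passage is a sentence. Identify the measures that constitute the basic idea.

The presentation of a sentence is the basic idea (bars 38-39) plus its repetition (bars 40–41); the basic idea is therefore measures 38–39.

measures 38–39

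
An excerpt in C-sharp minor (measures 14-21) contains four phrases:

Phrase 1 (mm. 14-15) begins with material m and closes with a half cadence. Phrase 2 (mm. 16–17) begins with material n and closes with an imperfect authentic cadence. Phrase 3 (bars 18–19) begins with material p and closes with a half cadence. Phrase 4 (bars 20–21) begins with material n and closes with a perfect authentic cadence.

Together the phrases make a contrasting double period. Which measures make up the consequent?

measures 18–21

In a double period the first pair of phrases (ending imperfect authentic cadence) is the large antecedent and the second pair (ending perfect authentic cadence) is the large consequent; the consequent is measures 18–21.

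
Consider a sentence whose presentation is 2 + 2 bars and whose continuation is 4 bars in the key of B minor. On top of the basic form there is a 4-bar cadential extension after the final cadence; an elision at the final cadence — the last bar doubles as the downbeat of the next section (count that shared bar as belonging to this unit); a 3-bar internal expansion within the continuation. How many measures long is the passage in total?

15 measures

Basic sentence: 2 + 2 + 4 = 8 bars.
8 (basic form) + 4 (cadential extension) + 3 (internal expansion) = 15.
The elision shares a bar with the next section but does not change this unit's count.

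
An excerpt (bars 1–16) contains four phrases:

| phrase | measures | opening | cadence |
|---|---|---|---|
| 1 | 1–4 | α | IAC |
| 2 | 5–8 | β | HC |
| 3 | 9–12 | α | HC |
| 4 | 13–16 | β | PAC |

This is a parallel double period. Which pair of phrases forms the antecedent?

In a double period the first pair of phrases (ending half cadence) is the large antecedent and the second pair (ending perfect authentic cadence) is the large consequent; the antecedent is phrases 1 and 2.

phrases 1 and 2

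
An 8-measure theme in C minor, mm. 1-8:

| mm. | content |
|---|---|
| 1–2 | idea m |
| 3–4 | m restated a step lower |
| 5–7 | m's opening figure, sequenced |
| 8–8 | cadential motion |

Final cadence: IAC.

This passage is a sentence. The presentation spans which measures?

measures 1–4

The presentation of a sentence is the basic idea (measures 1–2) plus its repetition (measures 3-4); the presentation is therefore mm. 1–4.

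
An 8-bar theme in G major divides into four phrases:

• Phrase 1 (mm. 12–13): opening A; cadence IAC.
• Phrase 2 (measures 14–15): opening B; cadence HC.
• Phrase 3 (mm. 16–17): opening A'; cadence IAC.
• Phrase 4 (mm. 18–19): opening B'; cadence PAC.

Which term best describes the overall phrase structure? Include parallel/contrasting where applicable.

Four phrases in two halves: the first half (measures 12–15) ends with a half cadence, the second (mm. 16–19) with a perfect authentic cadence — a large antecedent–consequent pair, i.e. a double period.
Phrase 3 begins with the same material as phrase 1, making it parallel.

parallel double period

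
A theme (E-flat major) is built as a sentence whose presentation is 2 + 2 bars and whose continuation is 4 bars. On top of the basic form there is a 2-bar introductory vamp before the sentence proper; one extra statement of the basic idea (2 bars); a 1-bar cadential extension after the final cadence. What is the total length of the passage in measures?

Basic sentence: 2 + 2 + 4 = 8 bars.
8 (basic form) + 2 (introduction) + 2 (extra statement) + 1 (cadential extension) = 13.

13 measures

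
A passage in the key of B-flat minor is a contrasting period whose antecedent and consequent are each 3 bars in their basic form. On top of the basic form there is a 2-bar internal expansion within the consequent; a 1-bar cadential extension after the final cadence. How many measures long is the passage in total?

Basic contrasting period: 3 + 3 = 6 bars.
6 (basic form) + 2 (internal expansion) + 1 (cadential extension) = 9.

9 measures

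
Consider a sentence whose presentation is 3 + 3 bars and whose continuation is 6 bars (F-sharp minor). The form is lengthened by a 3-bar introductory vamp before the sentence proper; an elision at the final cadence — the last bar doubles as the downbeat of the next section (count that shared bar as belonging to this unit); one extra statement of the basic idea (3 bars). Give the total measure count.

18 measures

Basic sentence: 3 + 3 + 6 = 12 bars.
12 (basic form) + 3 (introduction) + 3 (extra statement) = 18.
The elision shares a bar with the next section but does not change this unit's count.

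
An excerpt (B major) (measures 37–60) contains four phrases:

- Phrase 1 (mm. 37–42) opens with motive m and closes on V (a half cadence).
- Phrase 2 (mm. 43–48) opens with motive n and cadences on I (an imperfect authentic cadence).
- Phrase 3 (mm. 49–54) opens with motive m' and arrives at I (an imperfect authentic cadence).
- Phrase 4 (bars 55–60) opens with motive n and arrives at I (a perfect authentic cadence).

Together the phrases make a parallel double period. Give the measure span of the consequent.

measures 49–60

In a double period the first pair of phrases (ending imperfect authentic cadence) is the large antecedent and the second pair (ending perfect authentic cadence) is the large consequent; the consequent is measures 49–60.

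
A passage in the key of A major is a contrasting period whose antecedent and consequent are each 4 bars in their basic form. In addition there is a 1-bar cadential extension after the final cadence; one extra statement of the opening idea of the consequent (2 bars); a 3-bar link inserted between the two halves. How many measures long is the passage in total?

Basic contrasting period: 4 + 4 = 8 bars.
8 (basic form) + 1 (cadential extension) + 2 (extra statement) + 3 (link) = 14.

14 measures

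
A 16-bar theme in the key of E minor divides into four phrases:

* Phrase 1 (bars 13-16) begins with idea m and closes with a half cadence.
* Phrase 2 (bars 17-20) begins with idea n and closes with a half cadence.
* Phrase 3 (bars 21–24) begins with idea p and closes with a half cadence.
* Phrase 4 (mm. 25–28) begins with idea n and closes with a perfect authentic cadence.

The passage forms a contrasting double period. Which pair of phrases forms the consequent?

In a double period the first pair of phrases (ending half cadence) is the large antecedent and the second pair (ending perfect authentic cadence) is the large consequent; the consequent is phrases 3 and 4.

phrases 3 and 4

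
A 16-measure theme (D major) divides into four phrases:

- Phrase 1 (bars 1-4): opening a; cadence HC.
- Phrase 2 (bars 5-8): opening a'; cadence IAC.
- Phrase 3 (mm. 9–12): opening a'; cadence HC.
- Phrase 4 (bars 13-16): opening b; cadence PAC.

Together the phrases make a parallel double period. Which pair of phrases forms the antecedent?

phrases 1 and 2

In a double period the first pair of phrases (ending imperfect authentic cadence) is the large antecedent and the second pair (ending perfect authentic cadence) is the large consequent; the antecedent is phrases 1 and 2.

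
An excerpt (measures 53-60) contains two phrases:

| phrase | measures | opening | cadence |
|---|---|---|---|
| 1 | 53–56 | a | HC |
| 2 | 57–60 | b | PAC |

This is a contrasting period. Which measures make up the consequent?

The phrase ending with the weaker cadence (half cadence) is the antecedent; the one ending more conclusively (perfect authentic cadence) is the consequent. The consequent is measures 57–60.

measures 57–60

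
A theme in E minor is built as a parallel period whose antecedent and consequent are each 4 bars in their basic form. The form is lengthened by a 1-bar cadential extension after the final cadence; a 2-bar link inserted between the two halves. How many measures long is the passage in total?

11 measures

Basic parallel period: 4 + 4 = 8 bars.
8 (basic form) + 1 (cadential extension) + 2 (link) = 11.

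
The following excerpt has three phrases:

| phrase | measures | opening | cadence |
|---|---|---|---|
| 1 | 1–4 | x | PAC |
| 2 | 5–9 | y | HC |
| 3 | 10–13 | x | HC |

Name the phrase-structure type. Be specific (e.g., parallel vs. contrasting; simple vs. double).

phrase group

The final phrase closes with a half cadence, which is not stronger than the preceding half cadence; the 3 phrases lack an overall antecedent–consequent design and so form a phrase group.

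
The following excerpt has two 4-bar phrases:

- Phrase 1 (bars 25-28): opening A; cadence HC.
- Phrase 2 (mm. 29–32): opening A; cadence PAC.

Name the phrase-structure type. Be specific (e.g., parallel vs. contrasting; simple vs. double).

Phrase 1 ends with a half cadence (weaker) and phrase 2 with a perfect authentic cadence (stronger): antecedent + consequent = a period.
The two phrases open with the same material (A / A), so the period is parallel.

parallel period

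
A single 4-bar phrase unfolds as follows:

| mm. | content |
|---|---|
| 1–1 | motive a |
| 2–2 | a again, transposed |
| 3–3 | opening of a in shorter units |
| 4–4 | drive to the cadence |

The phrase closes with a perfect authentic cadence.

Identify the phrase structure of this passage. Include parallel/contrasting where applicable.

Basic idea (measure 1) + its repetition (m. 2) form the presentation; fragmentation and cadence (bars 3–4) form the continuation — the 4-bar whole is a sentence.

sentence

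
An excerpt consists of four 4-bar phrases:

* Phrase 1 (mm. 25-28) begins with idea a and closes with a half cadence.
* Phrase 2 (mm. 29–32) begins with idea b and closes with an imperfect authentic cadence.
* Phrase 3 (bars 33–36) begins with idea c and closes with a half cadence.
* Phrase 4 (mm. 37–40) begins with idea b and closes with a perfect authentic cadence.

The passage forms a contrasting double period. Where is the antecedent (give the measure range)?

measures 25–32

In a double period the four phrases pair into a large antecedent (phrases 1–2, ending imperfect authentic cadence) and a large consequent (phrases 3–4, ending perfect authentic cadence). The antecedent spans measures 25–32.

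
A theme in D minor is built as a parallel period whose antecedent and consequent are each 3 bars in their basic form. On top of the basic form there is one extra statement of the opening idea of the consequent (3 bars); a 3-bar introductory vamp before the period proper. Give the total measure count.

12 measures

Basic parallel period: 3 + 3 = 6 bars.
6 (basic form) + 3 (extra statement) + 3 (introduction) = 12.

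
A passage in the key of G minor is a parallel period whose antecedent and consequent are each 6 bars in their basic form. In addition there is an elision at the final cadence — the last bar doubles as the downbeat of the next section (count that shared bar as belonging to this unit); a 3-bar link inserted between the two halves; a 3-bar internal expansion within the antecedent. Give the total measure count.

18 measures

Basic parallel period: 6 + 6 = 12 bars.
12 (basic form) + 3 (link) + 3 (internal expansion) = 18.
The elision shares a bar with the next section but does not change this unit's count.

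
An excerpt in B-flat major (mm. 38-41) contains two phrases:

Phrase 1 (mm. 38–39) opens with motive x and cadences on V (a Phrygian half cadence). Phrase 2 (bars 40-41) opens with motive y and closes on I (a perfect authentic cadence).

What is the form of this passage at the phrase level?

Phrase 1 ends with a Phrygian half cadence (weaker) and phrase 2 with a perfect authentic cadence (stronger): antecedent + consequent = a period.
The two phrases open with different material (x / y), so the period is contrasting.

contrasting period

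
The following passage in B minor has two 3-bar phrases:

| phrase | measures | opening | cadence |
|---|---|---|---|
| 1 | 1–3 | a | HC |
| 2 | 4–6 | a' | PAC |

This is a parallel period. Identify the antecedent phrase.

The phrase ending with the weaker cadence (half cadence) is the antecedent; the one ending more conclusively (perfect authentic cadence) is the consequent. The antecedent is phrase 1.

phrase 1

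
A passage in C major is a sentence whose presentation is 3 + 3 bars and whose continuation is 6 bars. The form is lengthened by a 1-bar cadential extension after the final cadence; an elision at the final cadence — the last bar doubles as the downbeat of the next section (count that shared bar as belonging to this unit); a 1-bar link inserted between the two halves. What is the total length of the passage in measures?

14 measures

Basic sentence: 3 + 3 + 6 = 12 bars.
12 (basic form) + 1 (cadential extension) + 1 (link) = 14.
The elision shares a bar with the next section but does not change this unit's count.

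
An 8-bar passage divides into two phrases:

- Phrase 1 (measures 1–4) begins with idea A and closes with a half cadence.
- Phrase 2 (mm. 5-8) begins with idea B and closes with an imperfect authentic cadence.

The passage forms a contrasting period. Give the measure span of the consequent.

measures 5–8

The phrase ending with the weaker cadence (half cadence) is the antecedent; the one ending more conclusively (imperfect authentic cadence) is the consequent. The consequent is measures 5–8.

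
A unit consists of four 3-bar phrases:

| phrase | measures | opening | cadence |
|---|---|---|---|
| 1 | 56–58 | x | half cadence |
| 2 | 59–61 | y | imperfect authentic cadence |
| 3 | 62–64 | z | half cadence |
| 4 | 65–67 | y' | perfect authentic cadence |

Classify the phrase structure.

Four phrases in two halves: the first half (mm. 56–61) ends with an imperfect authentic cadence, the second (mm. 62–67) with a perfect authentic cadence — a large antecedent–consequent pair, i.e. a double period.
Phrase 3 begins with different material from phrase 1, making it contrasting.

contrasting double period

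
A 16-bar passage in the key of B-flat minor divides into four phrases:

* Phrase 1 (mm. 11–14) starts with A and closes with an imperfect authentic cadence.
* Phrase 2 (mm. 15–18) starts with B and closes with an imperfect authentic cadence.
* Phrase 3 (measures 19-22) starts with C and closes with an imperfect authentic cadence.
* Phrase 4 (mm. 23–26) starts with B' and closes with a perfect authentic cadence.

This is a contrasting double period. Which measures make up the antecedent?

In a double period the first pair of phrases (ending imperfect authentic cadence) is the large antecedent and the second pair (ending perfect authentic cadence) is the large consequent; the antecedent is measures 11–18.

measures 11–18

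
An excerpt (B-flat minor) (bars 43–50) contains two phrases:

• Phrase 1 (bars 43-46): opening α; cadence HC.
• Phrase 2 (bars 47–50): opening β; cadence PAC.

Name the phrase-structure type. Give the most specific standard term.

Phrase 1 ends with a half cadence (weaker) and phrase 2 with a perfect authentic cadence (stronger): antecedent + consequent = a period.
The two phrases open with different material (α / β), so the period is contrasting.

contrasting period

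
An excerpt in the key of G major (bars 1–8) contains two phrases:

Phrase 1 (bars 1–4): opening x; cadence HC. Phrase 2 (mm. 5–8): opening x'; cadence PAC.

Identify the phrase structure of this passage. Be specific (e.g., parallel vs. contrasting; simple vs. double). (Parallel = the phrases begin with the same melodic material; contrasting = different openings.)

Phrase 1 ends with a half cadence (weaker) and phrase 2 with a perfect authentic cadence (stronger): antecedent + consequent = a period.
The two phrases open with the same material (x / x'), so the period is parallel.

parallel period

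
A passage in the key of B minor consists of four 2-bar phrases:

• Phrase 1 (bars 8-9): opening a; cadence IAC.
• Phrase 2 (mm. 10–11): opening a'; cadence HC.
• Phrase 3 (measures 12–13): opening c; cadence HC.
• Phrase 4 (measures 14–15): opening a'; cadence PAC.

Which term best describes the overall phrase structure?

Four phrases in two halves: the first half (bars 8-11) ends with a half cadence, the second (mm. 12–15) with a perfect authentic cadence — a large antecedent–consequent pair, i.e. a double period.
Phrase 3 begins with different material from phrase 1, making it contrasting.

contrasting double period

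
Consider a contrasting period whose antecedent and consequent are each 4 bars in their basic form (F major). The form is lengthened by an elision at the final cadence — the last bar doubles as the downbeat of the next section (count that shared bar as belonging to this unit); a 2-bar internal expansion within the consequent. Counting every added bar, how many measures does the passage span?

10 measures

Basic contrasting period: 4 + 4 = 8 bars.
8 (basic form) + 2 (internal expansion) = 10.
The elision shares a bar with the next section but does not change this unit's count.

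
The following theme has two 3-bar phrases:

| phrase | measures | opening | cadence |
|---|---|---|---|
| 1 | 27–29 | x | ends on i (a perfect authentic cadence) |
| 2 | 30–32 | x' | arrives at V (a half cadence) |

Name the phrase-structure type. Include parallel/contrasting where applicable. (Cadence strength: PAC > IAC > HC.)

The second phrase closes with a half cadence, which is not stronger than the first phrase's perfect authentic cadence; without a weak→strong cadential pair there is no antecedent–consequent relationship, so this is a phrase group rather than a period.

phrase group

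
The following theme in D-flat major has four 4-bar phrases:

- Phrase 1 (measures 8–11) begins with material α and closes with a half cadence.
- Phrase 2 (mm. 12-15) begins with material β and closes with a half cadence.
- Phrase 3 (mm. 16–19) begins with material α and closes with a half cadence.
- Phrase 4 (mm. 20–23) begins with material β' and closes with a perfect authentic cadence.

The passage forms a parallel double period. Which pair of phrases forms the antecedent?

In a double period the first pair of phrases (ending half cadence) is the large antecedent and the second pair (ending perfect authentic cadence) is the large consequent; the antecedent is phrases 1 and 2.

phrases 1 and 2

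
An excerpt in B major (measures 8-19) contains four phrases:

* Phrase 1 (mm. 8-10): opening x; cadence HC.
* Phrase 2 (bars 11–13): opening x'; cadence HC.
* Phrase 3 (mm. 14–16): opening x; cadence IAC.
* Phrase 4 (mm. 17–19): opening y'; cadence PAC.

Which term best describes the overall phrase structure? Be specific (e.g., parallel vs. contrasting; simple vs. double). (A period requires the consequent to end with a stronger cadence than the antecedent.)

Four phrases in two halves: the first half (bars 8–13) ends with a half cadence, the second (measures 14–19) with a perfect authentic cadence — a large antecedent–consequent pair, i.e. a double period.
Phrase 3 begins with the same material as phrase 1, making it parallel.

parallel double period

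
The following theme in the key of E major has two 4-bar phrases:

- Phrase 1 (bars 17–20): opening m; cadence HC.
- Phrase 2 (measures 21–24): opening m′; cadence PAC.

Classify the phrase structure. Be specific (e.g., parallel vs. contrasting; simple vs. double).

parallel period

Phrase 1 ends with a half cadence (weaker) and phrase 2 with a perfect authentic cadence (stronger): antecedent + consequent = a period.
The two phrases open with the same material (m / m′), so the period is parallel.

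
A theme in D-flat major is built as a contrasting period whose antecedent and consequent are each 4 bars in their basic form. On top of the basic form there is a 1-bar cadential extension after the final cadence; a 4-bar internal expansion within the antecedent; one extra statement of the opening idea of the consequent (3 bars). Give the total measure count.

Basic contrasting period: 4 + 4 = 8 bars.
8 (basic form) + 1 (cadential extension) + 4 (internal expansion) + 3 (extra statement) = 16.

16 measures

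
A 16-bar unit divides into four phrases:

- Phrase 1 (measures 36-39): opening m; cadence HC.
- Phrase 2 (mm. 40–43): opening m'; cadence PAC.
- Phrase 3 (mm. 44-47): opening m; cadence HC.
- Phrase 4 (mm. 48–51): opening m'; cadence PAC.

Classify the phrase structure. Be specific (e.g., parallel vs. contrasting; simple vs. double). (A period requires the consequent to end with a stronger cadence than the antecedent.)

repeated period

The cadence pattern HC–PAC–HC–PAC is weak–strong twice, and phrases 3–4 restate phrases 1–2: a period heard twice, not a double period (which would end weakly at phrase 2).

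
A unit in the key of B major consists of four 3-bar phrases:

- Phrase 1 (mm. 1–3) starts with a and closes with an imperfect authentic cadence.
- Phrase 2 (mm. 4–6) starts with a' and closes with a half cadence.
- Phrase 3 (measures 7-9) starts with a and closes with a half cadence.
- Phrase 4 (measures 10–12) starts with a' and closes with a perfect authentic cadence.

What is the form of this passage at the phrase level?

parallel double period

Four phrases in two halves: the first half (bars 1-6) ends with a half cadence, the second (measures 7–12) with a perfect authentic cadence — a large antecedent–consequent pair, i.e. a double period.
Phrase 3 begins with the same material as phrase 1, making it parallel.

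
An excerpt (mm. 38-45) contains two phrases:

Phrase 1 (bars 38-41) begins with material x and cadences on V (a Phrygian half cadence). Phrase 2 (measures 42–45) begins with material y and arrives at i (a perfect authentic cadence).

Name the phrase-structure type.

Phrase 1 ends with a Phrygian half cadence (weaker) and phrase 2 with a perfect authentic cadence (stronger): antecedent + consequent = a period.
The two phrases open with different material (x / y), so the period is contrasting.

contrasting period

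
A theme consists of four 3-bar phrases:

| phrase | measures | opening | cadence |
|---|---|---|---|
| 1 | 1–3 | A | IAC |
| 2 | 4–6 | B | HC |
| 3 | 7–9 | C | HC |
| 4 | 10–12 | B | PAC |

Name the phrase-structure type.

contrasting double period

Four phrases in two halves: the first half (mm. 1–6) ends with a half cadence, the second (bars 7–12) with a perfect authentic cadence — a large antecedent–consequent pair, i.e. a double period.
Phrase 3 begins with different material from phrase 1, making it contrasting.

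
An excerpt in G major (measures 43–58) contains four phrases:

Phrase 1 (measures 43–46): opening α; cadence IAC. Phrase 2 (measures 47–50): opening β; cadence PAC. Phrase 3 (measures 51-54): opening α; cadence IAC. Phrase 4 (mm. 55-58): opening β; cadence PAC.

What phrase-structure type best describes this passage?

The cadence pattern IAC–PAC–IAC–PAC is weak–strong twice, and phrases 3–4 restate phrases 1–2: a period heard twice, not a double period (which would end weakly at phrase 2).

repeated period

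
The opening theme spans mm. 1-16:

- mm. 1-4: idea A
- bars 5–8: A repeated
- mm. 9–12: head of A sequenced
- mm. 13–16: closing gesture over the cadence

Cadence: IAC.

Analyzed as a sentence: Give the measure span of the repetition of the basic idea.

measures 5–8

The presentation of a sentence is the basic idea (measures 1–4) plus its repetition (mm. 5-8); the repetition of the basic idea is therefore bars 5–8.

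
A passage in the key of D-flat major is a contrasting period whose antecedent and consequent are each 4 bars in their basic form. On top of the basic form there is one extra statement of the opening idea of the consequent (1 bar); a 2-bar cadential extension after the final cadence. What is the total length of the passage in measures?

Basic contrasting period: 4 + 4 = 8 bars.
8 (basic form) + 1 (extra statement) + 2 (cadential extension) = 11.

11 measures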